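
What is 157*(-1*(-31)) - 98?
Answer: 4769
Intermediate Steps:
157*(-1*(-31)) - 98 = 157*31 - 98 = 4867 - 98 = 4769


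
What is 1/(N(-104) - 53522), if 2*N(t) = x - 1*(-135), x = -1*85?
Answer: -1/53497 ≈ -1.8693e-5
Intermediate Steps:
x = -85
N(t) = 25 (N(t) = (-85 - 1*(-135))/2 = (-85 + 135)/2 = (½)*50 = 25)
1/(N(-104) - 53522) = 1/(25 - 53522) = 1/(-53497) = -1/53497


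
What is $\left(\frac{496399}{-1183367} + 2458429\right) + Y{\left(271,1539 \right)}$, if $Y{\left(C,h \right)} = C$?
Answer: $\frac{2909543946501}{1183367} \approx 2.4587 \cdot 10^{6}$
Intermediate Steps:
$\left(\frac{496399}{-1183367} + 2458429\right) + Y{\left(271,1539 \right)} = \left(\frac{496399}{-1183367} + 2458429\right) + 271 = \left(496399 \left(- \frac{1}{1183367}\right) + 2458429\right) + 271 = \left(- \frac{496399}{1183367} + 2458429\right) + 271 = \frac{2909223254044}{1183367} + 271 = \frac{2909543946501}{1183367}$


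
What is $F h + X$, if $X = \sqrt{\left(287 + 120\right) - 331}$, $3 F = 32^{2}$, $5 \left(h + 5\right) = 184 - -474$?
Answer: $\frac{216064}{5} + 2 \sqrt{19} \approx 43222.0$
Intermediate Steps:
$h = \frac{633}{5}$ ($h = -5 + \frac{184 - -474}{5} = -5 + \frac{184 + 474}{5} = -5 + \frac{1}{5} \cdot 658 = -5 + \frac{658}{5} = \frac{633}{5} \approx 126.6$)
$F = \frac{1024}{3}$ ($F = \frac{32^{2}}{3} = \frac{1}{3} \cdot 1024 = \frac{1024}{3} \approx 341.33$)
$X = 2 \sqrt{19}$ ($X = \sqrt{407 - 331} = \sqrt{76} = 2 \sqrt{19} \approx 8.7178$)
$F h + X = \frac{1024}{3} \cdot \frac{633}{5} + 2 \sqrt{19} = \frac{216064}{5} + 2 \sqrt{19}$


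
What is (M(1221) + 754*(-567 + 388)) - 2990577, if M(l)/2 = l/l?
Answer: -3125541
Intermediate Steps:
M(l) = 2 (M(l) = 2*(l/l) = 2*1 = 2)
(M(1221) + 754*(-567 + 388)) - 2990577 = (2 + 754*(-567 + 388)) - 2990577 = (2 + 754*(-179)) - 2990577 = (2 - 134966) - 2990577 = -134964 - 2990577 = -3125541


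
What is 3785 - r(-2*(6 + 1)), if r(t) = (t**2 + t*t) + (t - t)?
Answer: 3393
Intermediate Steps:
r(t) = 2*t**2 (r(t) = (t**2 + t**2) + 0 = 2*t**2 + 0 = 2*t**2)
3785 - r(-2*(6 + 1)) = 3785 - 2*(-2*(6 + 1))**2 = 3785 - 2*(-2*7)**2 = 3785 - 2*(-14)**2 = 3785 - 2*196 = 3785 - 1*392 = 3785 - 392 = 3393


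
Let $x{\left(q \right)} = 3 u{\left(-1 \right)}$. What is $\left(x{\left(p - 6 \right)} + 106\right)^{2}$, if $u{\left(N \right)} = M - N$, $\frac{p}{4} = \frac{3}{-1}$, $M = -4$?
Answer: $9409$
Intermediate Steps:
$p = -12$ ($p = 4 \frac{3}{-1} = 4 \cdot 3 \left(-1\right) = 4 \left(-3\right) = -12$)
$u{\left(N \right)} = -4 - N$
$x{\left(q \right)} = -9$ ($x{\left(q \right)} = 3 \left(-4 - -1\right) = 3 \left(-4 + 1\right) = 3 \left(-3\right) = -9$)
$\left(x{\left(p - 6 \right)} + 106\right)^{2} = \left(-9 + 106\right)^{2} = 97^{2} = 9409$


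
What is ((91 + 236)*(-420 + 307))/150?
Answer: -12317/50 ≈ -246.34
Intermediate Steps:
((91 + 236)*(-420 + 307))/150 = (327*(-113))*(1/150) = -36951*1/150 = -12317/50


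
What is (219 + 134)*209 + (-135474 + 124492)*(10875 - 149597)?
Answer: 1523518781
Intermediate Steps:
(219 + 134)*209 + (-135474 + 124492)*(10875 - 149597) = 353*209 - 10982*(-138722) = 73777 + 1523445004 = 1523518781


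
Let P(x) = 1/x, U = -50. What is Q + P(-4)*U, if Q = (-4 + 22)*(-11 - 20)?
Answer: -1091/2 ≈ -545.50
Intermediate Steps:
Q = -558 (Q = 18*(-31) = -558)
Q + P(-4)*U = -558 - 50/(-4) = -558 - ¼*(-50) = -558 + 25/2 = -1091/2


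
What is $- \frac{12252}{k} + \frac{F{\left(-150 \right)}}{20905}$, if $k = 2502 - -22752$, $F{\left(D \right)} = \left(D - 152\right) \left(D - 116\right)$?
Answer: $\frac{295429378}{87989145} \approx 3.3576$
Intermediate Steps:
$F{\left(D \right)} = \left(-152 + D\right) \left(-116 + D\right)$
$k = 25254$ ($k = 2502 + 22752 = 25254$)
$- \frac{12252}{k} + \frac{F{\left(-150 \right)}}{20905} = - \frac{12252}{25254} + \frac{17632 + \left(-150\right)^{2} - -40200}{20905} = \left(-12252\right) \frac{1}{25254} + \left(17632 + 22500 + 40200\right) \frac{1}{20905} = - \frac{2042}{4209} + 80332 \cdot \frac{1}{20905} = - \frac{2042}{4209} + \frac{80332}{20905} = \frac{295429378}{87989145}$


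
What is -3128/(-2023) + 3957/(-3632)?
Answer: 197405/432208 ≈ 0.45674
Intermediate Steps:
-3128/(-2023) + 3957/(-3632) = -3128*(-1/2023) + 3957*(-1/3632) = 184/119 - 3957/3632 = 197405/432208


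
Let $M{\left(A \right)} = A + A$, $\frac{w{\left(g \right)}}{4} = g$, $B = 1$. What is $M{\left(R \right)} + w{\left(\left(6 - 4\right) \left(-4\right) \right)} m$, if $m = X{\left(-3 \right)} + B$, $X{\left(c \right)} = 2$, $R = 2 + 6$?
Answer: $-80$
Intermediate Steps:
$R = 8$
$w{\left(g \right)} = 4 g$
$m = 3$ ($m = 2 + 1 = 3$)
$M{\left(A \right)} = 2 A$
$M{\left(R \right)} + w{\left(\left(6 - 4\right) \left(-4\right) \right)} m = 2 \cdot 8 + 4 \left(6 - 4\right) \left(-4\right) 3 = 16 + 4 \cdot 2 \left(-4\right) 3 = 16 + 4 \left(-8\right) 3 = 16 - 96 = -80$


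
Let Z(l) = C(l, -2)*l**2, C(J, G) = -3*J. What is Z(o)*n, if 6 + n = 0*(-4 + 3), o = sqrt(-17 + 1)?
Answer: -1152*I ≈ -1152.0*I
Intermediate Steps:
o = 4*I (o = sqrt(-16) = 4*I ≈ 4.0*I)
Z(l) = -3*l**3 (Z(l) = (-3*l)*l**2 = -3*l**3)
n = -6 (n = -6 + 0*(-4 + 3) = -6 + 0*(-1) = -6 + 0 = -6)
Z(o)*n = -3*(-64*I)*(-6) = -(-192)*I*(-6) = (192*I)*(-6) = -1152*I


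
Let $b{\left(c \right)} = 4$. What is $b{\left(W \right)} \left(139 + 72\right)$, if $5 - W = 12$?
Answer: $844$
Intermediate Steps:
$W = -7$ ($W = 5 - 12 = -7$)
$b{\left(W \right)} \left(139 + 72\right) = 4 \left(139 + 72\right) = 4 \cdot 211 = 844$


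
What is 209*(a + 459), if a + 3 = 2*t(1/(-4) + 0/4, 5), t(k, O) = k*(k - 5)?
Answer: 766821/8 ≈ 95853.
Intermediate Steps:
t(k, O) = k*(-5 + k)
a = -3/8 (a = -3 + 2*((1/(-4) + 0/4)*(-5 + (1/(-4) + 0/4))) = -3 + 2*((1*(-1/4) + 0*(1/4))*(-5 + (1*(-1/4) + 0*(1/4)))) = -3 + 2*((-1/4 + 0)*(-5 + (-1/4 + 0))) = -3 + 2*(-(-5 - 1/4)/4) = -3 + 2*(-1/4*(-21/4)) = -3 + 2*(21/16) = -3 + 21/8 = -3/8 ≈ -0.37500)
209*(a + 459) = 209*(-3/8 + 459) = 209*(3669/8) = 766821/8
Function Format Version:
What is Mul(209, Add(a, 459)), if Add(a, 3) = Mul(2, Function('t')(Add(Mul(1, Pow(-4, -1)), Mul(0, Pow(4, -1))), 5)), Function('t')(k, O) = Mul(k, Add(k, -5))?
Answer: Rational(766821, 8) ≈ 95853.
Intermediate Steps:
Function('t')(k, O) = Mul(k, Add(-5, k))
a = Rational(-3, 8) (a = Add(-3, Mul(2, Mul(Add(Mul(1, Pow(-4, -1)), Mul(0, Pow(4, -1))), Add(-5, Add(Mul(1, Pow(-4, -1)), Mul(0, Pow(4, -1))))))) = Add(-3, Mul(2, Mul(Add(Mul(1, Rational(-1, 4)), Mul(0, Rational(1, 4))), Add(-5, Add(Mul(1, Rational(-1, 4)), Mul(0, Rational(1, 4))))))) = Add(-3, Mul(2, Mul(Add(Rational(-1, 4), 0), Add(-5, Add(Rational(-1, 4), 0))))) = Add(-3, Mul(2, Mul(Rational(-1, 4), Add(-5, Rational(-1, 4))))) = Add(-3, Mul(2, Mul(Rational(-1, 4), Rational(-21, 4)))) = Add(-3, Mul(2, Rational(21, 16))) = Add(-3, Rational(21, 8)) = Rational(-3, 8) ≈ -0.37500)
Mul(209, Add(a, 459)) = Mul(209, Add(Rational(-3, 8), 459)) = Mul(209, Rational(3669, 8)) = Rational(766821, 8)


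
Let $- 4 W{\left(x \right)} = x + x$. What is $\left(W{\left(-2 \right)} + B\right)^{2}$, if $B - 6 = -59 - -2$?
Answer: $2500$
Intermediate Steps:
$W{\left(x \right)} = - \frac{x}{2}$ ($W{\left(x \right)} = - \frac{x + x}{4} = - \frac{2 x}{4} = - \frac{x}{2}$)
$B = -51$ ($B = 6 - 57 = -51$)
$\left(W{\left(-2 \right)} + B\right)^{2} = \left(\left(- \frac{1}{2}\right) \left(-2\right) - 51\right)^{2} = \left(1 - 51\right)^{2} = \left(-50\right)^{2} = 2500$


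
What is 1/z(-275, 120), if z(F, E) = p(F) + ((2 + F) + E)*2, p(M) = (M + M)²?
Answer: 1/302194 ≈ 3.3091e-6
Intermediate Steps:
p(M) = 4*M² (p(M) = (2*M)² = 4*M²)
z(F, E) = 4 + 2*E + 2*F + 4*F² (z(F, E) = 4*F² + ((2 + F) + E)*2 = 4*F² + (2 + E + F)*2 = 4*F² + (4 + 2*E + 2*F) = 4 + 2*E + 2*F + 4*F²)
1/z(-275, 120) = 1/(4 + 2*120 + 2*(-275) + 4*(-275)²) = 1/(4 + 240 - 550 + 4*75625) = 1/(4 + 240 - 550 + 302500) = 1/302194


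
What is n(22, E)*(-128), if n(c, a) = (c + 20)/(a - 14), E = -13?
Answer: 1792/9 ≈ 199.11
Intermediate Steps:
n(c, a) = (20 + c)/(-14 + a)
n(22, E)*(-128) = ((20 + 22)/(-14 - 13))*(-128) = (42/(-27))*(-128) = -1/27*42*(-128) = -14/9*(-128) = 1792/9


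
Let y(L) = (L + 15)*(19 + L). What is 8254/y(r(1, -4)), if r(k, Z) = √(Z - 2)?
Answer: 767622/28259 - 280636*I*√6/84777 ≈ 27.164 - 8.1085*I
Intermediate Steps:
r(k, Z) = √(-2 + Z)
y(L) = (15 + L)*(19 + L)
8254/y(r(1, -4)) = 8254/(285 + (√(-2 - 4))² + 34*√(-2 - 4)) = 8254/(285 + (√(-6))² + 34*√(-6)) = 8254/(285 + (I*√6)² + 34*(I*√6)) = 8254/(285 - 6 + 34*I*√6) = 8254/(279 + 34*I*√6)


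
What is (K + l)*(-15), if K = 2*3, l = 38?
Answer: -660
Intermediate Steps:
K = 6
(K + l)*(-15) = (6 + 38)*(-15) = 44*(-15) = -660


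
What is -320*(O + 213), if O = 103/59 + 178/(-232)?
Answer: -117157520/1711 ≈ -68473.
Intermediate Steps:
O = 6697/6844 (O = 103*(1/59) + 178*(-1/232) = 103/59 - 89/116 = 6697/6844 ≈ 0.97852)
-320*(O + 213) = -320*(6697/6844 + 213) = -320*1464469/6844 = -117157520/1711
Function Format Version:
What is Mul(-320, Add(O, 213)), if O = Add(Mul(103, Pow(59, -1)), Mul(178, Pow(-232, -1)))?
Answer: Rational(-117157520, 1711) ≈ -68473.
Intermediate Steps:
O = Rational(6697, 6844) (O = Add(Mul(103, Rational(1, 59)), Mul(178, Rational(-1, 232))) = Add(Rational(103, 59), Rational(-89, 116)) = Rational(6697, 6844) ≈ 0.97852)
Mul(-320, Add(O, 213)) = Mul(-320, Add(Rational(6697, 6844), 213)) = Mul(-320, Rational(1464469, 6844)) = Rational(-117157520, 1711)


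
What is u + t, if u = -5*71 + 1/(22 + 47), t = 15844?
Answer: 1068742/69 ≈ 15489.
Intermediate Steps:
u = -24494/69 (u = -355 + 1/69 = -24494/69 ≈ -354.99)
u + t = -24494/69 + 15844 = 1068742/69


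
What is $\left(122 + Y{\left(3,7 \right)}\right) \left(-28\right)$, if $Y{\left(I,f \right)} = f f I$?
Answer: $-7532$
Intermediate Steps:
$Y{\left(I,f \right)} = I f^{2}$ ($Y{\left(I,f \right)} = f^{2} I = I f^{2}$)
$\left(122 + Y{\left(3,7 \right)}\right) \left(-28\right) = \left(122 + 3 \cdot 7^{2}\right) \left(-28\right) = \left(122 + 3 \cdot 49\right) \left(-28\right) = \left(122 + 147\right) \left(-28\right) = 269 \left(-28\right) = -7532$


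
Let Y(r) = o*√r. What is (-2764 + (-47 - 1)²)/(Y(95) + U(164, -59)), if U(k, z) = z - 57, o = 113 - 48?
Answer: -53360/387919 - 29900*√95/387919 ≈ -0.88882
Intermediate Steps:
o = 65
Y(r) = 65*√r
U(k, z) = -57 + z
(-2764 + (-47 - 1)²)/(Y(95) + U(164, -59)) = (-2764 + (-47 - 1)²)/(65*√95 + (-57 - 59)) = (-2764 + (-48)²)/(65*√95 - 116) = (-2764 + 2304)/(-116 + 65*√95) = -460/(-116 + 65*√95)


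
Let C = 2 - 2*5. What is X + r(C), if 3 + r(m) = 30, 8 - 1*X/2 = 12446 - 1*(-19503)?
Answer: -63855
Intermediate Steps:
C = -8 (C = 2 - 10 = -8)
X = -63882 (X = 16 - 2*(12446 - 1*(-19503)) = 16 - 2*(12446 + 19503) = 16 - 2*31949 = 16 - 63898 = -63882)
r(m) = 27 (r(m) = -3 + 30 = 27)
X + r(C) = -63882 + 27 = -63855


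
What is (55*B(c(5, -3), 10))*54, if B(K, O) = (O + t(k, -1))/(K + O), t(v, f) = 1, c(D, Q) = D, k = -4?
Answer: 2178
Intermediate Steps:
B(K, O) = (1 + O)/(K + O) (B(K, O) = (O + 1)/(K + O) = (1 + O)/(K + O))
(55*B(c(5, -3), 10))*54 = (55*((1 + 10)/(5 + 10)))*54 = (55*(11/15))*54 = (121/3)*54 = 2178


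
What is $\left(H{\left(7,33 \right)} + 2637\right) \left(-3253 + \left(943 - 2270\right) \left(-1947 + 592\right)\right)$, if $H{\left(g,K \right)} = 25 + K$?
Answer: $4837072240$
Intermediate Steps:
$\left(H{\left(7,33 \right)} + 2637\right) \left(-3253 + \left(943 - 2270\right) \left(-1947 + 592\right)\right) = \left(\left(25 + 33\right) + 2637\right) \left(-3253 + \left(943 - 2270\right) \left(-1947 + 592\right)\right) = \left(58 + 2637\right) \left(-3253 - -1798085\right) = 2695 \left(-3253 + 1798085\right) = 2695 \cdot 1794832 = 4837072240$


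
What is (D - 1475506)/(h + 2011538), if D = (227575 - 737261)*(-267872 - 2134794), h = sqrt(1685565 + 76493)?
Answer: 1231668486388577530/2023141681693 - 612301873685*sqrt(1762058)/2023141681693 ≈ 6.0839e+5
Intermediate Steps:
h = sqrt(1762058) ≈ 1327.4
D = 1224605222876 (D = -509686*(-2402666) = 1224605222876)
(D - 1475506)/(h + 2011538) = (1224605222876 - 1475506)/(sqrt(1762058) + 2011538) = 1224603747370/(2011538 + sqrt(1762058))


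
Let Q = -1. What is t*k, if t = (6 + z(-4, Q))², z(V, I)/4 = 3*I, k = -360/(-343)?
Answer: 12960/343 ≈ 37.784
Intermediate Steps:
k = 360/343 (k = -360*(-1/343) = 360/343 ≈ 1.0496)
z(V, I) = 12*I (z(V, I) = 4*(3*I) = 12*I)
t = 36 (t = (6 + 12*(-1))² = (6 - 12)² = (-6)² = 36)
t*k = 36*(360/343) = 12960/343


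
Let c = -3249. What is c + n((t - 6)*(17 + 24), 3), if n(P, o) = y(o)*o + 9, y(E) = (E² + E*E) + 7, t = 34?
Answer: -3165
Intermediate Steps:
y(E) = 7 + 2*E² (y(E) = (E² + E²) + 7 = 2*E² + 7 = 7 + 2*E²)
n(P, o) = 9 + o*(7 + 2*o²) (n(P, o) = (7 + 2*o²)*o + 9 = o*(7 + 2*o²) + 9 = 9 + o*(7 + 2*o²))
c + n((t - 6)*(17 + 24), 3) = -3249 + (9 + 3*(7 + 2*3²)) = -3249 + (9 + 3*(7 + 2*9)) = -3249 + (9 + 3*(7 + 18)) = -3249 + (9 + 3*25) = -3249 + (9 + 75) = -3249 + 84 = -3165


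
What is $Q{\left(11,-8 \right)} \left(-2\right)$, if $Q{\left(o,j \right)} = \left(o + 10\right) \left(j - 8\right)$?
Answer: $672$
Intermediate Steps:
$Q{\left(o,j \right)} = \left(-8 + j\right) \left(10 + o\right)$ ($Q{\left(o,j \right)} = \left(10 + o\right) \left(-8 + j\right) = \left(-8 + j\right) \left(10 + o\right)$)
$Q{\left(11,-8 \right)} \left(-2\right) = \left(-80 - 88 + 10 \left(-8\right) - 88\right) \left(-2\right) = \left(-80 - 88 - 80 - 88\right) \left(-2\right) = \left(-336\right) \left(-2\right) = 672$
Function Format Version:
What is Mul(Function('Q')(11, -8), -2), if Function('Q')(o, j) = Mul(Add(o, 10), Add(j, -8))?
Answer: 672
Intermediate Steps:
Function('Q')(o, j) = Mul(Add(-8, j), Add(10, o)) (Function('Q')(o, j) = Mul(Add(10, o), Add(-8, j)) = Mul(Add(-8, j), Add(10, o)))
Mul(Function('Q')(11, -8), -2) = Mul(Add(-80, Mul(-8, 11), Mul(10, -8), Mul(-8, 11)), -2) = Mul(Add(-80, -88, -80, -88), -2) = Mul(-336, -2) = 672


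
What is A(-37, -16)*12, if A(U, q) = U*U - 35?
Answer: 16008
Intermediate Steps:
A(U, q) = -35 + U² (A(U, q) = U² - 35 = -35 + U²)
A(-37, -16)*12 = (-35 + (-37)²)*12 = (-35 + 1369)*12 = 1334*12 = 16008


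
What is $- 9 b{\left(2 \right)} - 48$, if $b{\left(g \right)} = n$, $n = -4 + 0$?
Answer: $-12$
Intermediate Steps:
$n = -4$
$b{\left(g \right)} = -4$
$- 9 b{\left(2 \right)} - 48 = \left(-9\right) \left(-4\right) - 48 = 36 - 48 = -12$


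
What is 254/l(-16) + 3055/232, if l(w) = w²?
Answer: 52563/3712 ≈ 14.160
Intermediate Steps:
254/l(-16) + 3055/232 = 254/((-16)²) + 3055/232 = 254/256 + 3055*(1/232) = 254*(1/256) + 3055/232 = 127/128 + 3055/232 = 52563/3712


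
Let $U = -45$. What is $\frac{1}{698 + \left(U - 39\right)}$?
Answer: $\frac{1}{614} \approx 0.0016287$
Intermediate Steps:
$\frac{1}{698 + \left(U - 39\right)} = \frac{1}{698 - 84} = \frac{1}{614}$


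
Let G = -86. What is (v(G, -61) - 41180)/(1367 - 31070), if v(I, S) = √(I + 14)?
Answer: 41180/29703 - 2*I*√2/9901 ≈ 1.3864 - 0.00028567*I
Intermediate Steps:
v(I, S) = √(14 + I)
(v(G, -61) - 41180)/(1367 - 31070) = (√(14 - 86) - 41180)/(1367 - 31070) = (√(-72) - 41180)/(-29703) = (6*I*√2 - 41180)*(-1/29703) = (-41180 + 6*I*√2)*(-1/29703) = 41180/29703 - 2*I*√2/9901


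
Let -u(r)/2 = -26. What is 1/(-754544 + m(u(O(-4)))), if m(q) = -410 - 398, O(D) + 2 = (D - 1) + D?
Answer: -1/755352 ≈ -1.3239e-6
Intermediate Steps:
O(D) = -3 + 2*D (O(D) = -2 + ((D - 1) + D) = -2 + ((-1 + D) + D) = -2 + (-1 + 2*D) = -3 + 2*D)
u(r) = 52 (u(r) = -2*(-26) = 52)
m(q) = -808
1/(-754544 + m(u(O(-4)))) = 1/(-754544 - 808) = 1/(-755352) = -1/755352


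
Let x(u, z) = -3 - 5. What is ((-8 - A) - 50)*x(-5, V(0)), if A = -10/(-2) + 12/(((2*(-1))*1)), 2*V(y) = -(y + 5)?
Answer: 456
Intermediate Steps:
V(y) = -5/2 - y/2 (V(y) = (-(y + 5))/2 = (-(5 + y))/2 = (-5 - y)/2 = -5/2 - y/2)
x(u, z) = -8
A = -1 (A = -10*(-½) + 12/((-2*1)) = 5 + 12/(-2) = 5 + 12*(-½) = 5 - 6 = -1)
((-8 - A) - 50)*x(-5, V(0)) = ((-8 - 1*(-1)) - 50)*(-8) = ((-8 + 1) - 50)*(-8) = (-7 - 50)*(-8) = -57*(-8) = 456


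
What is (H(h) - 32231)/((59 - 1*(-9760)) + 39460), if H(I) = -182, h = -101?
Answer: -32413/49279 ≈ -0.65774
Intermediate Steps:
(H(h) - 32231)/((59 - 1*(-9760)) + 39460) = (-182 - 32231)/((59 - 1*(-9760)) + 39460) = -32413/((59 + 9760) + 39460) = -32413/(9819 + 39460) = -32413/49279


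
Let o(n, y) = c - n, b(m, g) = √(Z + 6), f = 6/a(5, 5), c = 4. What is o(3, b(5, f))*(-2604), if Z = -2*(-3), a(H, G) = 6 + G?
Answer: -2604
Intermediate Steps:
Z = 6
f = 6/11 (f = 6/(6 + 5) = 6/11 ≈ 0.54545)
b(m, g) = 2*√3 (b(m, g) = √(6 + 6) = √12 = 2*√3)
o(n, y) = 4 - n
o(3, b(5, f))*(-2604) = (4 - 1*3)*(-2604) = (4 - 3)*(-2604) = 1*(-2604) = -2604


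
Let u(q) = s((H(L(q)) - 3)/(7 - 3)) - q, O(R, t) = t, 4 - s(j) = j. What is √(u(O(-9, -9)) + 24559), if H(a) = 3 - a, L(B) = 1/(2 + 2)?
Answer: √393153/4 ≈ 156.75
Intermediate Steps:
L(B) = ¼ (L(B) = 1/4 = ¼)
s(j) = 4 - j
u(q) = 65/16 - q (u(q) = (4 - ((3 - 1*¼) - 3)/(7 - 3)) - q = (4 - ((3 - ¼) - 3)/4) - q = (4 - (11/4 - 3)/4) - q = (4 - (-1)/(4*4)) - q = (4 - 1*(-1/16)) - q = (4 + 1/16) - q = 65/16 - q)
√(u(O(-9, -9)) + 24559) = √((65/16 - 1*(-9)) + 24559) = √((65/16 + 9) + 24559) = √(209/16 + 24559) = √(393153/16) = √393153/4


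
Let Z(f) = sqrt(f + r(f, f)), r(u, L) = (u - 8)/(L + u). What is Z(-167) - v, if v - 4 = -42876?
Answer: 42872 + I*sqrt(18571402)/334 ≈ 42872.0 + 12.903*I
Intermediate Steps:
v = -42872 (v = 4 - 42876 = -42872)
r(u, L) = (-8 + u)/(L + u)
Z(f) = sqrt(f + (-8 + f)/(2*f)) (Z(f) = sqrt(f + (-8 + f)/(f + f)) = sqrt(f + (-8 + f)/((2*f))) = sqrt(f + (1/(2*f))*(-8 + f)) = sqrt(f + (-8 + f)/(2*f)))
Z(-167) - v = sqrt(2 - 16/(-167) + 4*(-167))/2 - 1*(-42872) = sqrt(2 - 16*(-1/167) - 668)/2 + 42872 = sqrt(2 + 16/167 - 668)/2 + 42872 = sqrt(-111206/167)/2 + 42872 = (I*sqrt(18571402)/167)/2 + 42872 = I*sqrt(18571402)/334 + 42872 = 42872 + I*sqrt(18571402)/334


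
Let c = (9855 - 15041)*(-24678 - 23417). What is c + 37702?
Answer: 249458372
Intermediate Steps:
c = 249420670 (c = -5186*(-48095) = 249420670)
c + 37702 = 249420670 + 37702 = 249458372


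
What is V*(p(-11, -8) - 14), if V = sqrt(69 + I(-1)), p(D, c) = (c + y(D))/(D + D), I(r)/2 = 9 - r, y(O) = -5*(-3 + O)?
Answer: -185*sqrt(89)/11 ≈ -158.66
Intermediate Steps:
y(O) = 15 - 5*O
I(r) = 18 - 2*r (I(r) = 2*(9 - r) = 18 - 2*r)
p(D, c) = (15 + c - 5*D)/(2*D) (p(D, c) = (c + (15 - 5*D))/(D + D) = (15 + c - 5*D)/((2*D)) = (15 + c - 5*D)*(1/(2*D)) = (15 + c - 5*D)/(2*D))
V = sqrt(89) (V = sqrt(69 + (18 - 2*(-1))) = sqrt(69 + (18 + 2)) = sqrt(69 + 20) = sqrt(89) ≈ 9.4340)
V*(p(-11, -8) - 14) = sqrt(89)*((1/2)*(15 - 8 - 5*(-11))/(-11) - 14) = sqrt(89)*((1/2)*(-1/11)*(15 - 8 + 55) - 14) = sqrt(89)*((1/2)*(-1/11)*62 - 14) = sqrt(89)*(-31/11 - 14) = sqrt(89)*(-185/11) = -185*sqrt(89)/11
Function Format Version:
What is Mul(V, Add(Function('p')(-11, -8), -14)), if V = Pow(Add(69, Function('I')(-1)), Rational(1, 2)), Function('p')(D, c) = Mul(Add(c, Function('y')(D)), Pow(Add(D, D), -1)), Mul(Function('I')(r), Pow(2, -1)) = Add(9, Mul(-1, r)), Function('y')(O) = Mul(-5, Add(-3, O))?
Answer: Mul(Rational(-185, 11), Pow(89, Rational(1, 2))) ≈ -158.66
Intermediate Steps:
Function('y')(O) = Add(15, Mul(-5, O))
Function('I')(r) = Add(18, Mul(-2, r)) (Function('I')(r) = Mul(2, Add(9, Mul(-1, r))) = Add(18, Mul(-2, r)))
Function('p')(D, c) = Mul(Rational(1, 2), Pow(D, -1), Add(15, c, Mul(-5, D))) (Function('p')(D, c) = Mul(Add(c, Add(15, Mul(-5, D))), Pow(Add(D, D), -1)) = Mul(Add(15, c, Mul(-5, D)), Pow(Mul(2, D), -1)) = Mul(Add(15, c, Mul(-5, D)), Mul(Rational(1, 2), Pow(D, -1))) = Mul(Rational(1, 2), Pow(D, -1), Add(15, c, Mul(-5, D))))
V = Pow(89, Rational(1, 2)) (V = Pow(Add(69, Add(18, Mul(-2, -1))), Rational(1, 2)) = Pow(Add(69, Add(18, 2)), Rational(1, 2)) = Pow(Add(69, 20), Rational(1, 2)) = Pow(89, Rational(1, 2)) ≈ 9.4340)
Mul(V, Add(Function('p')(-11, -8), -14)) = Mul(Pow(89, Rational(1, 2)), Add(Mul(Rational(1, 2), Pow(-11, -1), Add(15, -8, Mul(-5, -11))), -14)) = Mul(Pow(89, Rational(1, 2)), Add(Mul(Rational(1, 2), Rational(-1, 11), Add(15, -8, 55)), -14)) = Mul(Pow(89, Rational(1, 2)), Add(Mul(Rational(1, 2), Rational(-1, 11), 62), -14)) = Mul(Pow(89, Rational(1, 2)), Add(Rational(-31, 11), -14)) = Mul(Pow(89, Rational(1, 2)), Rational(-185, 11)) = Mul(Rational(-185, 11), Pow(89, Rational(1, 2)))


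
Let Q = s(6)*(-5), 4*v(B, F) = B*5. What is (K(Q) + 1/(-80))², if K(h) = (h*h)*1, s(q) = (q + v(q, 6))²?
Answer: 275810085915961/400 ≈ 6.8952e+11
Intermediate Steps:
v(B, F) = 5*B/4 (v(B, F) = (B*5)/4 = (5*B)/4 = 5*B/4)
s(q) = 81*q²/16 (s(q) = (q + 5*q/4)² = (9*q/4)² = 81*q²/16)
Q = -3645/4 (Q = ((81/16)*6²)*(-5) = ((81/16)*36)*(-5) = (729/4)*(-5) = -3645/4 ≈ -911.25)
K(h) = h² (K(h) = h²*1 = h²)
(K(Q) + 1/(-80))² = ((-3645/4)² + 1/(-80))² = (13286025/16 - 1/80)² = (16607531/20)² = 275810085915961/400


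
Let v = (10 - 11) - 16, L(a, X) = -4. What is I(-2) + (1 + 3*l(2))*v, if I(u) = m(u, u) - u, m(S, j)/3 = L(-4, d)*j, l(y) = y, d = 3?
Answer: -93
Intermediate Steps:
m(S, j) = -12*j (m(S, j) = 3*(-4*j) = -12*j)
v = -17 (v = -1 - 16 = -17)
I(u) = -13*u (I(u) = -12*u - u = -13*u)
I(-2) + (1 + 3*l(2))*v = -13*(-2) + (1 + 3*2)*(-17) = 26 + (1 + 6)*(-17) = 26 + 7*(-17) = 26 - 119 = -93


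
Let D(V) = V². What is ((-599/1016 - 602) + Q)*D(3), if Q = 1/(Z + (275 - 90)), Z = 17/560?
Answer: -63436970567/11697208 ≈ -5423.3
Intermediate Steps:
Z = 17/560 (Z = 17*(1/560) = 17/560 ≈ 0.030357)
Q = 560/103617 (Q = 1/(17/560 + (275 - 90)) = 1/(17/560 + 185) = 1/(103617/560) = 560/103617 ≈ 0.0054045)
((-599/1016 - 602) + Q)*D(3) = ((-599/1016 - 602) + 560/103617)*3² = ((-599*1/1016 - 602) + 560/103617)*9 = ((-599/1016 - 602) + 560/103617)*9 = (-612231/1016 + 560/103617)*9 = -63436970567/105274872*9 = -63436970567/11697208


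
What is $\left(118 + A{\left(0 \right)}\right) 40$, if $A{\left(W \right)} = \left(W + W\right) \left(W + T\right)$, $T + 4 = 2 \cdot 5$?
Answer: $4720$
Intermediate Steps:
$T = 6$ ($T = -4 + 2 \cdot 5 = -4 + 10 = 6$)
$A{\left(W \right)} = 2 W \left(6 + W\right)$ ($A{\left(W \right)} = \left(W + W\right) \left(W + 6\right) = 2 W \left(6 + W\right)$)
$\left(118 + A{\left(0 \right)}\right) 40 = \left(118 + 2 \cdot 0 \left(6 + 0\right)\right) 40 = \left(118 + 2 \cdot 0 \cdot 6\right) 40 = \left(118 + 0\right) 40 = 118 \cdot 40 = 4720$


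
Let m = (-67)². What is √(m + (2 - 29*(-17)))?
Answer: 2*√1246 ≈ 70.597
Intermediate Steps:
m = 4489
√(m + (2 - 29*(-17))) = √(4489 + (2 - 29*(-17))) = √(4489 + (2 + 493)) = √(4489 + 495) = √4984 = 2*√1246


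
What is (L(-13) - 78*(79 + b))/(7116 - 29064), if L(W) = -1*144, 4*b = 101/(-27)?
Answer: 112195/395064 ≈ 0.28399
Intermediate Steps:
b = -101/108 (b = (101/(-27))/4 = (101*(-1/27))/4 = (1/4)*(-101/27) = -101/108 ≈ -0.93519)
L(W) = -144
(L(-13) - 78*(79 + b))/(7116 - 29064) = (-144 - 78*(79 - 101/108))/(7116 - 29064) = (-144 - 78*8431/108)/(-21948) = (-144 - 109603/18)*(-1/21948) = -112195/18*(-1/21948) = 112195/395064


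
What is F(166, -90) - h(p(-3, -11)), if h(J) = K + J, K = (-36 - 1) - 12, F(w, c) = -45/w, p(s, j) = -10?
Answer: 9749/166 ≈ 58.729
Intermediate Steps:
K = -49 (K = -37 - 12 = -49)
h(J) = -49 + J
F(166, -90) - h(p(-3, -11)) = -45/166 - (-49 - 10) = -45*1/166 - 1*(-59) = -45/166 + 59 = 9749/166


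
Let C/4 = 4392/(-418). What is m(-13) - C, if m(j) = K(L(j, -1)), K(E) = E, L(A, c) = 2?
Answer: 9202/209 ≈ 44.029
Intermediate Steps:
m(j) = 2
C = -8784/209 (C = 4*(4392/(-418)) = 4*(4392*(-1/418)) = 4*(-2196/209) = -8784/209 ≈ -42.029)
m(-13) - C = 2 - 1*(-8784/209) = 2 + 8784/209 = 9202/209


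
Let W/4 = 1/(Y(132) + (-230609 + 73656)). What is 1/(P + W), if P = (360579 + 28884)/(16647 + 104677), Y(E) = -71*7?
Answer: 9551231900/30660232027 ≈ 0.31152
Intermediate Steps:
Y(E) = -497
P = 389463/121324 ≈ 3.2101
W = -2/78725 (W = 4/(-497 + (-230609 + 73656)) = 4/(-497 - 156953) = 4/(-157450) = 4*(-1/157450) = -2/78725 ≈ -2.5405e-5)
1/(P + W) = 1/(389463/121324 - 2/78725) = 1/(30660232027/9551231900) = 9551231900/30660232027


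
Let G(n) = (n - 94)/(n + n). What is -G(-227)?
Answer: -321/454 ≈ -0.70705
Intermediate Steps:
G(n) = (-94 + n)/(2*n) (G(n) = (-94 + n)/((2*n)) = (-94 + n)*(1/(2*n)) = (-94 + n)/(2*n))
-G(-227) = -(-94 - 227)/(2*(-227)) = -(-1)*(-321)/(2*227) = -1*321/454 = -321/454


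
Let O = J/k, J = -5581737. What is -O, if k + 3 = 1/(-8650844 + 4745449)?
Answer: -21798887771115/11716186 ≈ -1.8606e+6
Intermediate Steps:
k = -11716186/3905395 (k = -3 + 1/(-8650844 + 4745449) = -3 + 1/(-3905395) = -3 - 1/3905395 = -11716186/3905395 ≈ -3.0000)
O = 21798887771115/11716186 (O = -5581737/(-11716186/3905395) = -5581737*(-3905395/11716186) = 21798887771115/11716186 ≈ 1.8606e+6)
-O = -1*21798887771115/11716186 = -21798887771115/11716186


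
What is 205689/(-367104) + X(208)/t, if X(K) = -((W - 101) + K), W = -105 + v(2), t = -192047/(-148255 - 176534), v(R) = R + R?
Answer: -251630000573/23500407296 ≈ -10.707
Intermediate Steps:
v(R) = 2*R
t = 192047/324789 (t = -192047/(-324789) = -192047*(-1/324789) = 192047/324789 ≈ 0.59130)
W = -101 (W = -105 + 2*2 = -105 + 4 = -101)
X(K) = 202 - K (X(K) = -((-101 - 101) + K) = -(-202 + K) = 202 - K)
205689/(-367104) + X(208)/t = 205689/(-367104) + (202 - 1*208)/(192047/324789) = 205689*(-1/367104) + (202 - 208)*(324789/192047) = -68563/122368 - 6*324789/192047 = -68563/122368 - 1948734/192047 = -251630000573/23500407296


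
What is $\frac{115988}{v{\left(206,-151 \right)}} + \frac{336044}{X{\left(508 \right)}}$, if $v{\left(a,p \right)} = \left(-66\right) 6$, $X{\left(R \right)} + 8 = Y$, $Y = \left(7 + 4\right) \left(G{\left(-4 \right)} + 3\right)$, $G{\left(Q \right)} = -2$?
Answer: $\frac{11060455}{99} \approx 1.1172 \cdot 10^{5}$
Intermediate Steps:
$Y = 11$ ($Y = \left(7 + 4\right) \left(-2 + 3\right) = 11 \cdot 1 = 11$)
$X{\left(R \right)} = 3$ ($X{\left(R \right)} = -8 + 11 = 3$)
$v{\left(a,p \right)} = -396$
$\frac{115988}{v{\left(206,-151 \right)}} + \frac{336044}{X{\left(508 \right)}} = \frac{115988}{-396} + \frac{336044}{3} = 115988 \left(- \frac{1}{396}\right) + 336044 \cdot \frac{1}{3} = - \frac{28997}{99} + \frac{336044}{3} = \frac{11060455}{99}$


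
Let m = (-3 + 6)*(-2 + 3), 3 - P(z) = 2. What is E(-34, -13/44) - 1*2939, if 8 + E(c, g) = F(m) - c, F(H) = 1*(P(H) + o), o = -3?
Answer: -2915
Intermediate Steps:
P(z) = 1 (P(z) = 3 - 1*2 = 3 - 2 = 1)
m = 3 (m = 3*1 = 3)
F(H) = -2 (F(H) = 1*(1 - 3) = 1*(-2) = -2)
E(c, g) = -10 - c (E(c, g) = -8 + (-2 - c) = -10 - c)
E(-34, -13/44) - 1*2939 = (-10 - 1*(-34)) - 1*2939 = (-10 + 34) - 2939 = 24 - 2939 = -2915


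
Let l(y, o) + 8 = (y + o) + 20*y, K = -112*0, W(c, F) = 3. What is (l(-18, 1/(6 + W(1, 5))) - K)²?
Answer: 12061729/81 ≈ 1.4891e+5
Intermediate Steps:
K = 0
l(y, o) = -8 + o + 21*y (l(y, o) = -8 + ((y + o) + 20*y) = -8 + ((o + y) + 20*y) = -8 + (o + 21*y) = -8 + o + 21*y)
(l(-18, 1/(6 + W(1, 5))) - K)² = ((-8 + 1/(6 + 3) + 21*(-18)) - 1*0)² = ((-8 + 1/9 - 378) + 0)² = ((-8 + ⅑ - 378) + 0)² = (-3473/9 + 0)² = (-3473/9)² = 12061729/81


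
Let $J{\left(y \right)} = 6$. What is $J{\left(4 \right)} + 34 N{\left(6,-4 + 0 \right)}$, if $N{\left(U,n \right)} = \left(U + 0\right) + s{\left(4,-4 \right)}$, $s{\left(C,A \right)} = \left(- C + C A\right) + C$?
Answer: $-334$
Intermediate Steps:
$s{\left(C,A \right)} = A C$ ($s{\left(C,A \right)} = \left(- C + A C\right) + C = A C$)
$N{\left(U,n \right)} = -16 + U$ ($N{\left(U,n \right)} = \left(U + 0\right) - 16 = U - 16 = -16 + U$)
$J{\left(4 \right)} + 34 N{\left(6,-4 + 0 \right)} = 6 + 34 \left(-16 + 6\right) = 6 + 34 \left(-10\right) = 6 - 340 = -334$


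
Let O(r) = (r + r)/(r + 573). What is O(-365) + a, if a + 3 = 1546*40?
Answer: 6430683/104 ≈ 61834.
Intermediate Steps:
a = 61837 (a = -3 + 1546*40 = -3 + 61840 = 61837)
O(r) = 2*r/(573 + r) (O(r) = (2*r)/(573 + r) = 2*r/(573 + r))
O(-365) + a = 2*(-365)/(573 - 365) + 61837 = 2*(-365)/208 + 61837 = 2*(-365)*(1/208) + 61837 = -365/104 + 61837 = 6430683/104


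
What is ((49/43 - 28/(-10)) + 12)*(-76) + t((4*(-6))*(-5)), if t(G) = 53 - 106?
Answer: -271847/215 ≈ -1264.4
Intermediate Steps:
t(G) = -53
((49/43 - 28/(-10)) + 12)*(-76) + t((4*(-6))*(-5)) = ((49/43 - 28/(-10)) + 12)*(-76) - 53 = ((49*(1/43) - 28*(-⅒)) + 12)*(-76) - 53 = ((49/43 + 14/5) + 12)*(-76) - 53 = (847/215 + 12)*(-76) - 53 = (3427/215)*(-76) - 53 = -260452/215 - 53 = -271847/215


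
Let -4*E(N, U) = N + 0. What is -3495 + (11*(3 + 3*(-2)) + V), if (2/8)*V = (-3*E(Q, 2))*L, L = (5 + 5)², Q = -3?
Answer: -4428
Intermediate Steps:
L = 100 (L = 10² = 100)
E(N, U) = -N/4 (E(N, U) = -(N + 0)/4 = -N/4)
V = -900 (V = 4*(-(-3)*(-3)/4*100) = 4*(-3*¾*100) = 4*(-9/4*100) = 4*(-225) = -900)
-3495 + (11*(3 + 3*(-2)) + V) = -3495 + (11*(3 + 3*(-2)) - 900) = -3495 + (11*(3 - 6) - 900) = -3495 + (11*(-3) - 900) = -3495 + (-33 - 900) = -3495 - 933 = -4428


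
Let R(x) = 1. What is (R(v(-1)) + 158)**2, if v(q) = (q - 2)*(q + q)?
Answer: 25281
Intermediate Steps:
v(q) = 2*q*(-2 + q) (v(q) = (-2 + q)*(2*q) = 2*q*(-2 + q))
(R(v(-1)) + 158)**2 = (1 + 158)**2 = 159**2 = 25281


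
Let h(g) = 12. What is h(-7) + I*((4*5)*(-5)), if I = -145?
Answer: 14512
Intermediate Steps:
h(-7) + I*((4*5)*(-5)) = 12 - 145*4*5*(-5) = 12 - 2900*(-5) = 12 - 145*(-100) = 12 + 14500 = 14512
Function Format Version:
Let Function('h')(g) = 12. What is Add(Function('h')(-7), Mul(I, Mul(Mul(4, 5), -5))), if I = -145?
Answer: 14512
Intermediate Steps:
Add(Function('h')(-7), Mul(I, Mul(Mul(4, 5), -5))) = Add(12, Mul(-145, Mul(Mul(4, 5), -5))) = Add(12, Mul(-145, Mul(20, -5))) = Add(12, Mul(-145, -100)) = Add(12, 14500) = 14512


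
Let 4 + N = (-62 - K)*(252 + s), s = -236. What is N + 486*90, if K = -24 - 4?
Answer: 43192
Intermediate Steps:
K = -28
N = -548 (N = -4 + (-62 - 1*(-28))*(252 - 236) = -4 + (-62 + 28)*16 = -4 - 34*16 = -4 - 544 = -548)
N + 486*90 = -548 + 486*90 = -548 + 43740 = 43192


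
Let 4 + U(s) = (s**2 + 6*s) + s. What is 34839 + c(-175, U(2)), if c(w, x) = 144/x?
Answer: 243945/7 ≈ 34849.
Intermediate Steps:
U(s) = -4 + s**2 + 7*s (U(s) = -4 + ((s**2 + 6*s) + s) = -4 + (s**2 + 7*s) = -4 + s**2 + 7*s)
34839 + c(-175, U(2)) = 34839 + 144/(-4 + 2**2 + 7*2) = 34839 + 144/(-4 + 4 + 14) = 34839 + 144/14 = 34839 + 144*(1/14) = 34839 + 72/7 = 243945/7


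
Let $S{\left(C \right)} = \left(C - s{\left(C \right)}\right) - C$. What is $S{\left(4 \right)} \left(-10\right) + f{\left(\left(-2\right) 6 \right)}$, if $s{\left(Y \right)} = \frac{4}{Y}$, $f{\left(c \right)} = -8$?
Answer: $2$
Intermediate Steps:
$S{\left(C \right)} = - \frac{4}{C}$ ($S{\left(C \right)} = \left(C - \frac{4}{C}\right) - C = - \frac{4}{C}$)
$S{\left(4 \right)} \left(-10\right) + f{\left(\left(-2\right) 6 \right)} = - \frac{4}{4} \left(-10\right) - 8 = \left(-4\right) \frac{1}{4} \left(-10\right) - 8 = \left(-1\right) \left(-10\right) - 8 = 10 - 8 = 2$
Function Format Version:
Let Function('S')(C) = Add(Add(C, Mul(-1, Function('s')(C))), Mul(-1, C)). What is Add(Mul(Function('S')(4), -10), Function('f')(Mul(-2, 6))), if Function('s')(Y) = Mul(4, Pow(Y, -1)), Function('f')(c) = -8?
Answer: 2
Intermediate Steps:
Function('S')(C) = Mul(-4, Pow(C, -1)) (Function('S')(C) = Add(Add(C, Mul(-1, Mul(4, Pow(C, -1)))), Mul(-1, C)) = Add(Add(C, Mul(-4, Pow(C, -1))), Mul(-1, C)) = Mul(-4, Pow(C, -1)))
Add(Mul(Function('S')(4), -10), Function('f')(Mul(-2, 6))) = Add(Mul(Mul(-4, Pow(4, -1)), -10), -8) = Add(Mul(Mul(-4, Rational(1, 4)), -10), -8) = Add(Mul(-1, -10), -8) = Add(10, -8) = 2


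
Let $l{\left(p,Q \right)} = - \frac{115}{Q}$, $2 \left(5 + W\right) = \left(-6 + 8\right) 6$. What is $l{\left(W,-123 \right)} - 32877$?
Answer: $- \frac{4043756}{123} \approx -32876.0$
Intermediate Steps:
$W = 1$ ($W = -5 + \frac{\left(-6 + 8\right) 6}{2} = -5 + \frac{2 \cdot 6}{2} = -5 + \frac{1}{2} \cdot 12 = -5 + 6 = 1$)
$l{\left(W,-123 \right)} - 32877 = - \frac{115}{-123} - 32877 = \left(-115\right) \left(- \frac{1}{123}\right) - 32877 = \frac{115}{123} - 32877 = - \frac{4043756}{123}$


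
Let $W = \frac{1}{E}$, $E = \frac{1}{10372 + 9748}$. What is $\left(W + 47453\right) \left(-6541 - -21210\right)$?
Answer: $991228337$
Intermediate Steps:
$E = \frac{1}{20120} \approx 4.9702 \cdot 10^{-5}$
$W = 20120$ ($W = \frac{1}{\frac{1}{20120}} = 20120$)
$\left(W + 47453\right) \left(-6541 - -21210\right) = \left(20120 + 47453\right) \left(-6541 - -21210\right) = 67573 \left(-6541 + 21210\right) = 67573 \cdot 14669 = 991228337$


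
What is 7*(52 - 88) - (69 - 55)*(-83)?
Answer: 910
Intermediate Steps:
7*(52 - 88) - (69 - 55)*(-83) = 7*(-36) - 14*(-83) = -252 - 1*(-1162) = -252 + 1162 = 910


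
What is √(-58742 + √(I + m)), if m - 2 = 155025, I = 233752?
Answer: √(-58742 + √388779) ≈ 241.08*I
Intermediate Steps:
m = 155027 (m = 2 + 155025 = 155027)
√(-58742 + √(I + m)) = √(-58742 + √(233752 + 155027)) = √(-58742 + √388779)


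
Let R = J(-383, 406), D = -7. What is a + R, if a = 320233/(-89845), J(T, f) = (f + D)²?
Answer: 14303093612/89845 ≈ 1.5920e+5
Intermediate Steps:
J(T, f) = (-7 + f)² (J(T, f) = (f - 7)² = (-7 + f)²)
R = 159201 (R = (-7 + 406)² = 399² = 159201)
a = -320233/89845 (a = 320233*(-1/89845) = -320233/89845 ≈ -3.5643)
a + R = -320233/89845 + 159201 = 14303093612/89845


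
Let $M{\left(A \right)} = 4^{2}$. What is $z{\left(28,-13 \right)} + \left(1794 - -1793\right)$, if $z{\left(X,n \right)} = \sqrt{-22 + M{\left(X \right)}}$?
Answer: $3587 + i \sqrt{6} \approx 3587.0 + 2.4495 i$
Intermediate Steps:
$M{\left(A \right)} = 16$
$z{\left(X,n \right)} = i \sqrt{6}$ ($z{\left(X,n \right)} = \sqrt{-22 + 16} = \sqrt{-6} = i \sqrt{6}$)
$z{\left(28,-13 \right)} + \left(1794 - -1793\right) = i \sqrt{6} + \left(1794 - -1793\right) = i \sqrt{6} + \left(1794 + 1793\right) = i \sqrt{6} + 3587 = 3587 + i \sqrt{6}$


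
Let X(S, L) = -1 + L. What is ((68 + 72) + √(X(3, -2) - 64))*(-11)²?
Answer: 16940 + 121*I*√67 ≈ 16940.0 + 990.43*I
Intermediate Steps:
((68 + 72) + √(X(3, -2) - 64))*(-11)² = ((68 + 72) + √((-1 - 2) - 64))*(-11)² = (140 + √(-3 - 64))*121 = (140 + √(-67))*121 = (140 + I*√67)*121 = 16940 + 121*I*√67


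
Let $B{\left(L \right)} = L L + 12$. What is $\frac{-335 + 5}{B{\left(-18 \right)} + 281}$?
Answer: $- \frac{330}{617} \approx -0.53485$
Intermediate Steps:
$B{\left(L \right)} = 12 + L^{2}$ ($B{\left(L \right)} = L^{2} + 12 = 12 + L^{2}$)
$\frac{-335 + 5}{B{\left(-18 \right)} + 281} = \frac{-335 + 5}{\left(12 + \left(-18\right)^{2}\right) + 281} = - \frac{330}{\left(12 + 324\right) + 281} = - \frac{330}{336 + 281} = - \frac{330}{617}$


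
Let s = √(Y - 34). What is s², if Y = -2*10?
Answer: -54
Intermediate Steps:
Y = -20
s = 3*I*√6 (s = √(-20 - 34) = √(-54) = 3*I*√6 ≈ 7.3485*I)
s² = (3*I*√6)² = -54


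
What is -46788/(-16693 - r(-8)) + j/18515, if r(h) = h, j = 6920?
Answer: 196348004/61784555 ≈ 3.1779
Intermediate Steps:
-46788/(-16693 - r(-8)) + j/18515 = -46788/(-16693 - 1*(-8)) + 6920/18515 = -46788/(-16693 + 8) + 6920*(1/18515) = -46788/(-16685) + 1384/3703 = -46788*(-1/16685) + 1384/3703 = 46788/16685 + 1384/3703 = 196348004/61784555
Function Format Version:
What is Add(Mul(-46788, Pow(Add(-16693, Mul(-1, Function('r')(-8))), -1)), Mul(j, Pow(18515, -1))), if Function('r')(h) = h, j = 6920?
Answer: Rational(196348004, 61784555) ≈ 3.1779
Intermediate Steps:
Add(Mul(-46788, Pow(Add(-16693, Mul(-1, Function('r')(-8))), -1)), Mul(j, Pow(18515, -1))) = Add(Mul(-46788, Pow(Add(-16693, Mul(-1, -8)), -1)), Mul(6920, Pow(18515, -1))) = Add(Mul(-46788, Pow(Add(-16693, 8), -1)), Mul(6920, Rational(1, 18515))) = Add(Mul(-46788, Pow(-16685, -1)), Rational(1384, 3703)) = Add(Mul(-46788, Rational(-1, 16685)), Rational(1384, 3703)) = Add(Rational(46788, 16685), Rational(1384, 3703)) = Rational(196348004, 61784555)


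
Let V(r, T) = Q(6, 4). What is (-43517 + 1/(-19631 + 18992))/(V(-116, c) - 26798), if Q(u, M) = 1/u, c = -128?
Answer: 55614728/34247631 ≈ 1.6239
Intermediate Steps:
V(r, T) = ⅙ (V(r, T) = 1/6 = ⅙)
(-43517 + 1/(-19631 + 18992))/(V(-116, c) - 26798) = (-43517 + 1/(-19631 + 18992))/(⅙ - 26798) = (-43517 + 1/(-639))/(-160787/6) = (-43517 - 1/639)*(-6/160787) = -27807364/639*(-6/160787) = 55614728/34247631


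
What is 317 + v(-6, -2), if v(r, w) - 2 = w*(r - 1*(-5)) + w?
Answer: 319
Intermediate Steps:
v(r, w) = 2 + w + w*(5 + r) (v(r, w) = 2 + (w*(r - 1*(-5)) + w) = 2 + (w*(r + 5) + w) = 2 + (w*(5 + r) + w) = 2 + (w + w*(5 + r)) = 2 + w + w*(5 + r))
317 + v(-6, -2) = 317 + (2 + 6*(-2) - 6*(-2)) = 317 + (2 - 12 + 12) = 317 + 2 = 319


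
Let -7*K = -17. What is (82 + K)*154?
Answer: 13002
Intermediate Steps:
K = 17/7 (K = -⅐*(-17) = 17/7 ≈ 2.4286)
(82 + K)*154 = (82 + 17/7)*154 = (591/7)*154 = 13002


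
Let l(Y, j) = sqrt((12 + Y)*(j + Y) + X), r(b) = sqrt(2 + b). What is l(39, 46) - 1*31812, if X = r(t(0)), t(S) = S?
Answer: -31812 + sqrt(4335 + sqrt(2)) ≈ -31746.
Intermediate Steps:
X = sqrt(2) (X = sqrt(2 + 0) = sqrt(2) ≈ 1.4142)
l(Y, j) = sqrt(sqrt(2) + (12 + Y)*(Y + j)) (l(Y, j) = sqrt((12 + Y)*(j + Y) + sqrt(2)) = sqrt((12 + Y)*(Y + j) + sqrt(2)) = sqrt(sqrt(2) + (12 + Y)*(Y + j)))
l(39, 46) - 1*31812 = sqrt(sqrt(2) + 39**2 + 12*39 + 12*46 + 39*46) - 1*31812 = sqrt(sqrt(2) + 1521 + 468 + 552 + 1794) - 31812 = sqrt(4335 + sqrt(2)) - 31812 = -31812 + sqrt(4335 + sqrt(2))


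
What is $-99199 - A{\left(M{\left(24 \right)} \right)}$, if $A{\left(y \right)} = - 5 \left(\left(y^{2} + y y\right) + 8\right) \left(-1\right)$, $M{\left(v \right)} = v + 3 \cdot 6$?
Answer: $-116879$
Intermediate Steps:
$M{\left(v \right)} = 18 + v$ ($M{\left(v \right)} = v + 18 = 18 + v$)
$A{\left(y \right)} = 40 + 10 y^{2}$ ($A{\left(y \right)} = - 5 \left(\left(y^{2} + y^{2}\right) + 8\right) \left(-1\right) = - 5 \left(2 y^{2} + 8\right) \left(-1\right) = - 5 \left(8 + 2 y^{2}\right) \left(-1\right) = \left(-40 - 10 y^{2}\right) \left(-1\right) = 40 + 10 y^{2}$)
$-99199 - A{\left(M{\left(24 \right)} \right)} = -99199 - \left(40 + 10 \left(18 + 24\right)^{2}\right) = -99199 - \left(40 + 10 \cdot 42^{2}\right) = -99199 - \left(40 + 10 \cdot 1764\right) = -99199 - \left(40 + 17640\right) = -99199 - 17680 = -116879$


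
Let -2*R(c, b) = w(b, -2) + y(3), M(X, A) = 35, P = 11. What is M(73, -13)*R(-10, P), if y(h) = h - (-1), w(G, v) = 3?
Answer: -245/2 ≈ -122.50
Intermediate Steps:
y(h) = 1 + h (y(h) = h - 1*(-1) = h + 1 = 1 + h)
R(c, b) = -7/2 (R(c, b) = -(3 + (1 + 3))/2 = -(3 + 4)/2 = -½*7 = -7/2)
M(73, -13)*R(-10, P) = 35*(-7/2) = -245/2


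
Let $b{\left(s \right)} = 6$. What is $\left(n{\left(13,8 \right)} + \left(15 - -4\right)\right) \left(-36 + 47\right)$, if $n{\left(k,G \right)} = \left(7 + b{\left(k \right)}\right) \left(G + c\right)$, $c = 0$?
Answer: $1353$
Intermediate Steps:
$n{\left(k,G \right)} = 13 G$ ($n{\left(k,G \right)} = \left(7 + 6\right) \left(G + 0\right) = 13 G$)
$\left(n{\left(13,8 \right)} + \left(15 - -4\right)\right) \left(-36 + 47\right) = \left(13 \cdot 8 + \left(15 - -4\right)\right) \left(-36 + 47\right) = \left(104 + \left(15 + 4\right)\right) 11 = \left(104 + 19\right) 11 = 123 \cdot 11 = 1353$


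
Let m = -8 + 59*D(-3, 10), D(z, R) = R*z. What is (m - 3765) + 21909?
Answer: 16366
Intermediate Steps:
m = -1778 (m = -8 + 59*(10*(-3)) = -8 + 59*(-30) = -8 - 1770 = -1778)
(m - 3765) + 21909 = (-1778 - 3765) + 21909 = -5543 + 21909 = 16366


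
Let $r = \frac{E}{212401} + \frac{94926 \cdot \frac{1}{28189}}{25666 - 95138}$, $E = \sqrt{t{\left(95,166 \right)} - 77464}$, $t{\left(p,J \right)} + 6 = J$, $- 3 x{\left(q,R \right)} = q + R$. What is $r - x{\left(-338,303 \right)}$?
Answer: $- \frac{2636246233}{225963024} + \frac{2 i \sqrt{19326}}{212401} \approx -11.667 + 0.001309 i$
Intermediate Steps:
$x{\left(q,R \right)} = - \frac{R}{3} - \frac{q}{3}$ ($x{\left(q,R \right)} = - \frac{q + R}{3} = - \frac{R + q}{3} = - \frac{R}{3} - \frac{q}{3}$)
$t{\left(p,J \right)} = -6 + J$
$E = 2 i \sqrt{19326}$ ($E = \sqrt{\left(-6 + 166\right) - 77464} = \sqrt{160 - 77464} = \sqrt{-77304} = 2 i \sqrt{19326} \approx 278.04 i$)
$r = - \frac{3651}{75321008} + \frac{2 i \sqrt{19326}}{212401}$ ($r = \frac{2 i \sqrt{19326}}{212401} + \frac{94926 \cdot \frac{1}{28189}}{25666 - 95138} = 2 i \sqrt{19326} \cdot \frac{1}{212401} + \frac{94926 \cdot \frac{1}{28189}}{-69472} = \frac{2 i \sqrt{19326}}{212401} + \frac{94926}{28189} \left(- \frac{1}{69472}\right) = \frac{2 i \sqrt{19326}}{212401} - \frac{3651}{75321008} = - \frac{3651}{75321008} + \frac{2 i \sqrt{19326}}{212401} \approx -4.8473 \cdot 10^{-5} + 0.001309 i$)
$r - x{\left(-338,303 \right)} = \left(- \frac{3651}{75321008} + \frac{2 i \sqrt{19326}}{212401}\right) - \left(\left(- \frac{1}{3}\right) 303 - - \frac{338}{3}\right) = \left(- \frac{3651}{75321008} + \frac{2 i \sqrt{19326}}{212401}\right) - \left(-101 + \frac{338}{3}\right) = \left(- \frac{3651}{75321008} + \frac{2 i \sqrt{19326}}{212401}\right) - \frac{35}{3} = - \frac{2636246233}{225963024} + \frac{2 i \sqrt{19326}}{212401}$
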